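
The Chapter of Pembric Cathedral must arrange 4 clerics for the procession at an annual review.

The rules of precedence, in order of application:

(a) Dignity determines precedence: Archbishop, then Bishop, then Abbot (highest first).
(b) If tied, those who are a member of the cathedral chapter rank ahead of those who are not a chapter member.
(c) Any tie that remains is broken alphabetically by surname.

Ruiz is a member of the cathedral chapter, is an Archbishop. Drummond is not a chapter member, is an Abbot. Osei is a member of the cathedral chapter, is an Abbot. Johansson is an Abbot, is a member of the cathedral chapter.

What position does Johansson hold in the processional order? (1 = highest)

By dignity: Ruiz (Archbishop); then Johansson, Osei and Drummond (Abbot).
Among Johansson, Osei and Drummond, a member of the cathedral chapter before not a chapter member: Johansson and Osei (a member of the cathedral chapter) before Drummond (not a chapter member).
Among Johansson and Osei, alphabetically by surname: Johansson before Osei.
Order: Ruiz, Johansson, Osei, Drummond. So position 2.

2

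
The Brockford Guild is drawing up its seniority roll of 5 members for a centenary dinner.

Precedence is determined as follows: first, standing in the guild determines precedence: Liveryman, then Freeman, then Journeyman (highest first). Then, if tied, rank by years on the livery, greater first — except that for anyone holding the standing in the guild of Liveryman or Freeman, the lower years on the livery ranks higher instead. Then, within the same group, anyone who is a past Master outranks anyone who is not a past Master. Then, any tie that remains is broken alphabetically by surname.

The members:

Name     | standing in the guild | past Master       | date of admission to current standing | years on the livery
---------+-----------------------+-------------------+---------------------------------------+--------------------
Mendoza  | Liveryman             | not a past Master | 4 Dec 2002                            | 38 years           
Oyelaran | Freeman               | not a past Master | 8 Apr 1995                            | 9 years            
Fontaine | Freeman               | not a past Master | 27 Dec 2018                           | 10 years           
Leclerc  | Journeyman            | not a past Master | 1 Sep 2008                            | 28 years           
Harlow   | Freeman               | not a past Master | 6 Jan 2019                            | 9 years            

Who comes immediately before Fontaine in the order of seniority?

By standing in the guild: Mendoza (Liveryman); then Harlow, Oyelaran and Fontaine (Freeman); then Leclerc (Journeyman).
Among Harlow, Oyelaran and Fontaine, by years on the livery (lower first) (reversed rule for this group): Harlow and Oyelaran (9 years) before Fontaine (10 years).
Harlow and Oyelaran are each not a past Master, so the next rule applies.
Among Harlow and Oyelaran, alphabetically by surname: Harlow before Oyelaran.
Order: Mendoza, Harlow, Oyelaran, Fontaine, Leclerc.

Oyelaran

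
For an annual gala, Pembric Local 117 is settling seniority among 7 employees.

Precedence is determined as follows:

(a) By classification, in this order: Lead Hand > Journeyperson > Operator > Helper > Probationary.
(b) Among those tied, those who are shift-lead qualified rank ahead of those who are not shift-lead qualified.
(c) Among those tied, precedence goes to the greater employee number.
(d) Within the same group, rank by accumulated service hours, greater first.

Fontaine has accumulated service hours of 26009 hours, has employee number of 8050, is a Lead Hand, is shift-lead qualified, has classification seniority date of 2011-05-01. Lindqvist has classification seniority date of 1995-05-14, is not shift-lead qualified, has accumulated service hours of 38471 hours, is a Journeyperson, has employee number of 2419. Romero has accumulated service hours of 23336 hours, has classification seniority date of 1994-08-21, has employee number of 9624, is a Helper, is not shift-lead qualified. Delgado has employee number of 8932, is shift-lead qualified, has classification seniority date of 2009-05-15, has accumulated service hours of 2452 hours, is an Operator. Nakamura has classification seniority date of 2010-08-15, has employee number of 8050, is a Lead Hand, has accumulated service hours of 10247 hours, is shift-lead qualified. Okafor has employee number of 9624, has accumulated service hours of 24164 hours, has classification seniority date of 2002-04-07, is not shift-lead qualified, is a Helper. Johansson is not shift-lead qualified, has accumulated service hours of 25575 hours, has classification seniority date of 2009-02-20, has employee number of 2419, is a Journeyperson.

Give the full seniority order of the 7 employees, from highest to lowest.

By classification: Fontaine and Nakamura (Lead Hand); then Lindqvist and Johansson (Journeyperson); then Delgado (Operator); then Okafor and Romero (Helper).
Fontaine and Nakamura are each shift-lead qualified, so the next rule applies.
Fontaine and Nakamura both have employee number 8050, so the next rule applies.
Among Fontaine and Nakamura, by accumulated service hours (higher first): Fontaine (26009 hours) before Nakamura (10247 hours).
Lindqvist and Johansson are each not shift-lead qualified, so the next rule applies.
Lindqvist and Johansson both have employee number 2419, so the next rule applies.
Among Lindqvist and Johansson, by accumulated service hours (higher first): Lindqvist (38471 hours) before Johansson (25575 hours).
Okafor and Romero are each not shift-lead qualified, so the next rule applies.
Okafor and Romero both have employee number 9624, so the next rule applies.
Among Okafor and Romero, by accumulated service hours (higher first): Okafor (24164 hours) before Romero (23336 hours).
Full order: Fontaine, Nakamura, Lindqvist, Johansson, Delgado, Okafor, Romero.

Fontaine, Nakamura, Lindqvist, Johansson, Delgado, Okafor, Romero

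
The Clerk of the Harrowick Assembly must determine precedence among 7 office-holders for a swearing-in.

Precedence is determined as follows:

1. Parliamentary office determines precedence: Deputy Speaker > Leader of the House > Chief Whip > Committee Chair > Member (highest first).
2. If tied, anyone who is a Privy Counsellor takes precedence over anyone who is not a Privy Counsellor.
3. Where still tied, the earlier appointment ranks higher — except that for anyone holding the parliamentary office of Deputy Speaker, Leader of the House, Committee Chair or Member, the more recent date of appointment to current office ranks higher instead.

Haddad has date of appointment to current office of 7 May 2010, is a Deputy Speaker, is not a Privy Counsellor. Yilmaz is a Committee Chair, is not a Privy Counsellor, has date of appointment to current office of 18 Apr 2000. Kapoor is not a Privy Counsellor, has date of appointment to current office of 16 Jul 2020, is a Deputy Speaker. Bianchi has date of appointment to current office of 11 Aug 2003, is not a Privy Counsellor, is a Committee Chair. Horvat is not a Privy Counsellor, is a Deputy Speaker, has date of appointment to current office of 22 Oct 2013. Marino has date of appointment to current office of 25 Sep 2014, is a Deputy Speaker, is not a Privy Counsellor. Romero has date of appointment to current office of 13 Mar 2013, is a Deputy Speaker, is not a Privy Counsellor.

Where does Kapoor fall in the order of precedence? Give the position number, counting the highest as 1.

By parliamentary office: Kapoor, Marino, Horvat, Romero and Haddad (Deputy Speaker); then Bianchi and Yilmaz (Committee Chair).
Kapoor, Marino, Horvat, Romero and Haddad are each not a Privy Counsellor, so the next rule applies.
Among Kapoor, Marino, Horvat, Romero and Haddad, by date of appointment to current office (later first) (reversed rule for this group): Kapoor (16 Jul 2020) before Marino (25 Sep 2014) before Horvat (22 Oct 2013) before Romero (13 Mar 2013) before Haddad (7 May 2010).
Bianchi and Yilmaz are each not a Privy Counsellor, so the next rule applies.
Among Bianchi and Yilmaz, by date of appointment to current office (later first) (reversed rule for this group): Bianchi (11 Aug 2003) before Yilmaz (18 Apr 2000).
Order: Kapoor, Marino, Horvat, Romero, Haddad, Bianchi, Yilmaz. So position 1.

1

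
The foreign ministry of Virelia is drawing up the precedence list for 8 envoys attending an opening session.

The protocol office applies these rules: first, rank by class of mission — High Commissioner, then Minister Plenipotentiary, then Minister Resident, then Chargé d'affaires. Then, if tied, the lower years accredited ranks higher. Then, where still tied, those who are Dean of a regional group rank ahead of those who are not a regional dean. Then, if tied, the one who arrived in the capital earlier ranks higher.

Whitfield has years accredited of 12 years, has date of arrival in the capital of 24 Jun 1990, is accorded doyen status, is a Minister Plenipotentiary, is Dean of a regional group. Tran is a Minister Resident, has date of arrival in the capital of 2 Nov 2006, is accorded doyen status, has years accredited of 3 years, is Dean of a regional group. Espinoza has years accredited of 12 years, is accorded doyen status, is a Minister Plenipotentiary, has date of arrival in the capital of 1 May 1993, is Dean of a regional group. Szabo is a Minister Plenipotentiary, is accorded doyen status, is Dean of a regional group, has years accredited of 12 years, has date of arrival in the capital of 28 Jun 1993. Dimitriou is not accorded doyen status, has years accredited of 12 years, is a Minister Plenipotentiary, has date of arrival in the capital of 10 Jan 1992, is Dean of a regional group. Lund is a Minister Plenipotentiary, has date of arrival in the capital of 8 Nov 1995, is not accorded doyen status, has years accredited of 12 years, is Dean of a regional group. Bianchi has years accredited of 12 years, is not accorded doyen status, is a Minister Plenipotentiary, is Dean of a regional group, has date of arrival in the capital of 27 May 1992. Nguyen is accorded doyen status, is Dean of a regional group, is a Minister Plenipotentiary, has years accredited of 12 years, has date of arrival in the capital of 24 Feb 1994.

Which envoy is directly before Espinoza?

By class of mission: Whitfield, Dimitriou, Bianchi, Espinoza, Szabo, Nguyen and Lund (Minister Plenipotentiary); then Tran (Minister Resident).
Whitfield, Dimitriou, Bianchi, Espinoza, Szabo, Nguyen and Lund all have years accredited 12 years, so the next rule applies.
Whitfield, Dimitriou, Bianchi, Espinoza, Szabo, Nguyen and Lund are each Dean of a regional group, so the next rule applies.
Among Whitfield, Dimitriou, Bianchi, Espinoza, Szabo, Nguyen and Lund, by date of arrival in the capital (earlier first): Whitfield (24 Jun 1990) before Dimitriou (10 Jan 1992) before Bianchi (27 May 1992) before Espinoza (1 May 1993) before Szabo (28 Jun 1993) before Nguyen (24 Feb 1994) before Lund (8 Nov 1995).
Order: Whitfield, Dimitriou, Bianchi, Espinoza, Szabo, Nguyen, Lund, Tran.

Bianchi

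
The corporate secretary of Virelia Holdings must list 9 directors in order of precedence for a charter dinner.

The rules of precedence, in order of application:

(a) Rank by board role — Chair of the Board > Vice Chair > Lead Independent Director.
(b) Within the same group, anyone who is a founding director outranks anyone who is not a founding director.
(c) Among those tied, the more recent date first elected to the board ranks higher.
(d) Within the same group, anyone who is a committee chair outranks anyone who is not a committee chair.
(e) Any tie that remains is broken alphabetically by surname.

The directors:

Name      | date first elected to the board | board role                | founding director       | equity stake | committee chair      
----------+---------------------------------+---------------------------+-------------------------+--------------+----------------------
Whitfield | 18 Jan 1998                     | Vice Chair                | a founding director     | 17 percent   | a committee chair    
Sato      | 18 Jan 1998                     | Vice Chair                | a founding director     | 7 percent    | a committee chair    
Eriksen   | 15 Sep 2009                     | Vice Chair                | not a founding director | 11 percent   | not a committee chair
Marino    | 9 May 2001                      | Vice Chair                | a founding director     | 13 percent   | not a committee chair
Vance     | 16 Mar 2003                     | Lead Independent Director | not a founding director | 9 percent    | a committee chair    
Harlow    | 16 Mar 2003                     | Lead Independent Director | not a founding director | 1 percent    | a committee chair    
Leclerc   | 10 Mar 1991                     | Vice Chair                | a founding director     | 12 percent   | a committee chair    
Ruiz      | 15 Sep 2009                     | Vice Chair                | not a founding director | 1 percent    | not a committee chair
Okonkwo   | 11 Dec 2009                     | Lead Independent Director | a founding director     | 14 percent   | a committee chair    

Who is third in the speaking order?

By board role: Marino, Sato, Whitfield, Leclerc, Eriksen and Ruiz (Vice Chair); then Okonkwo, Harlow and Vance (Lead Independent Director).
Among Marino, Sato, Whitfield, Leclerc, Eriksen and Ruiz, a founding director before not a founding director: Marino, Sato, Whitfield and Leclerc (a founding director) before Eriksen and Ruiz (not a founding director).
Among Marino, Sato, Whitfield and Leclerc, by date first elected to the board (later first): Marino (9 May 2001) before Sato and Whitfield (18 Jan 1998) before Leclerc (10 Mar 1991).
Sato and Whitfield are each a committee chair, so the next rule applies.
Among Sato and Whitfield, alphabetically by surname: Sato before Whitfield.
Eriksen and Ruiz both have date first elected to the board 15 Sep 2009, so the next rule applies.
Eriksen and Ruiz are each not a committee chair, so the next rule applies.
Among Eriksen and Ruiz, alphabetically by surname: Eriksen before Ruiz.
Among Okonkwo, Harlow and Vance, a founding director before not a founding director: Okonkwo (a founding director) before Harlow and Vance (not a founding director).
Harlow and Vance both have date first elected to the board 16 Mar 2003, so the next rule applies.
Harlow and Vance are each a committee chair, so the next rule applies.
Among Harlow and Vance, alphabetically by surname: Harlow before Vance.
Order: Marino, Sato, Whitfield, Leclerc, Eriksen, Ruiz, Okonkwo, Harlow, Vance.

Whitfield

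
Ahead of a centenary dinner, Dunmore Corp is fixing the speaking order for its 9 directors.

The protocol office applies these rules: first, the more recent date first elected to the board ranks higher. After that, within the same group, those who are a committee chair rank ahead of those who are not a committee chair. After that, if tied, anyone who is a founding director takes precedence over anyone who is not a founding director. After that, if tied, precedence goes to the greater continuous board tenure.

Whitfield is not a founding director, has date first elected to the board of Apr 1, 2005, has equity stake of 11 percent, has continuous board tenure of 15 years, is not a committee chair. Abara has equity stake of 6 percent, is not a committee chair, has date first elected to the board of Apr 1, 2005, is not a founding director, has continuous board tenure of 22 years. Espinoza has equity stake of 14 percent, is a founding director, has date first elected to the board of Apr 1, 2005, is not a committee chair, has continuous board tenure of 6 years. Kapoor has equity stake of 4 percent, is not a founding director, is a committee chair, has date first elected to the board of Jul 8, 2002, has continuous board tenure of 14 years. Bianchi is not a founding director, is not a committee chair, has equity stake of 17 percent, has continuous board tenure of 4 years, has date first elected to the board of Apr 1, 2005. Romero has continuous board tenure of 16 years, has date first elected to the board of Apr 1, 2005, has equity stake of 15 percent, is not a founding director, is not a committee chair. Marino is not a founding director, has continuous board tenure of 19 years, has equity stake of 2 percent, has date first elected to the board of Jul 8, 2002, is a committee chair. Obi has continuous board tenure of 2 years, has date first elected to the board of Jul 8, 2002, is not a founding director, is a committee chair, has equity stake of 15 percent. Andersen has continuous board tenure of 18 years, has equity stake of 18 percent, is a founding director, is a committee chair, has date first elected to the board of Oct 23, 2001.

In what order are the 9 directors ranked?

Espinoza, Abara, Romero, Whitfield, Bianchi, Marino, Kapoor, Obi, Andersen

By date first elected to the board (later first): Espinoza, Abara, Romero, Whitfield and Bianchi (each Apr 1, 2005); then Marino, Kapoor and Obi (each Jul 8, 2002); then Andersen (Oct 23, 2001).
Espinoza, Abara, Romero, Whitfield and Bianchi are each not a committee chair, so the next rule applies.
Among Espinoza, Abara, Romero, Whitfield and Bianchi, a founding director before not a founding director: Espinoza (a founding director) before Abara, Romero, Whitfield and Bianchi (not a founding director).
Among Abara, Romero, Whitfield and Bianchi, by continuous board tenure (higher first): Abara (22 years) before Romero (16 years) before Whitfield (15 years) before Bianchi (4 years).
Marino, Kapoor and Obi are each a committee chair, so the next rule applies.
Marino, Kapoor and Obi are each not a founding director, so the next rule applies.
Among Marino, Kapoor and Obi, by continuous board tenure (higher first): Marino (19 years) before Kapoor (14 years) before Obi (2 years).
Full order: Espinoza, Abara, Romero, Whitfield, Bianchi, Marino, Kapoor, Obi, Andersen.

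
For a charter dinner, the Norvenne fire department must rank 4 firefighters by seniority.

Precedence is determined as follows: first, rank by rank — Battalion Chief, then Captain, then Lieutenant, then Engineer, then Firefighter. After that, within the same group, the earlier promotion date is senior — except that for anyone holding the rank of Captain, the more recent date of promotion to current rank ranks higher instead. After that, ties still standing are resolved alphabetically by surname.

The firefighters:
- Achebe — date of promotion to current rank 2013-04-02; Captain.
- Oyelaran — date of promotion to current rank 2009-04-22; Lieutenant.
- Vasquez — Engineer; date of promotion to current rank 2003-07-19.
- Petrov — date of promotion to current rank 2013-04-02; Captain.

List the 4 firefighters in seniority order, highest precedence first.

By rank: Achebe and Petrov (Captain); then Oyelaran (Lieutenant); then Vasquez (Engineer).
Achebe and Petrov both have date of promotion to current rank 2013-04-02, so the next rule applies.
Among Achebe and Petrov, alphabetically by surname: Achebe before Petrov.
Full order: Achebe, Petrov, Oyelaran, Vasquez.

Achebe, Petrov, Oyelaran, Vasquez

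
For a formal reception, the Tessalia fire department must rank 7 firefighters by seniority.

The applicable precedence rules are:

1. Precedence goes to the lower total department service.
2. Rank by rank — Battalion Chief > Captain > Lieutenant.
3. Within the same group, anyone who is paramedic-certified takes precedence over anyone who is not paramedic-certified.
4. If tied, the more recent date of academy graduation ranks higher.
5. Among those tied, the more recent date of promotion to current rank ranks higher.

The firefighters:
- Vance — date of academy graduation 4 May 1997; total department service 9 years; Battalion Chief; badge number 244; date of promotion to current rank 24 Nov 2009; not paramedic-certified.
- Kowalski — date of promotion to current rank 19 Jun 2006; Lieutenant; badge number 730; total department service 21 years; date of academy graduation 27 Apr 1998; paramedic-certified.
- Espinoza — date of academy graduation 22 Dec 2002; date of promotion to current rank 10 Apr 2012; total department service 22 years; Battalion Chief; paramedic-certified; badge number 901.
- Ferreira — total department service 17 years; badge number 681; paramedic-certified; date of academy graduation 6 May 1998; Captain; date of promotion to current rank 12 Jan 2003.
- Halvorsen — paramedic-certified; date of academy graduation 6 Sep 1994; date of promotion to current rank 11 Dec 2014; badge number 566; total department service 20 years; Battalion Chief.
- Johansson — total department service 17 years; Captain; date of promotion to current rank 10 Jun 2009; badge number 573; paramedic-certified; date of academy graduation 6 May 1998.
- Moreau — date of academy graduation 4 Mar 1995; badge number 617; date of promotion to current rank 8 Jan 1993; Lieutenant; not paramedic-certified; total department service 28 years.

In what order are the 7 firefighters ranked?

By total department service (lower first): Vance (9 years); then Johansson and Ferreira (both 17 years); then Halvorsen (20 years); then Kowalski (21 years); then Espinoza (22 years); then Moreau (28 years).
Johansson and Ferreira are each Captain, so the next rule applies.
Johansson and Ferreira are each paramedic-certified, so the next rule applies.
Johansson and Ferreira both have date of academy graduation 6 May 1998, so the next rule applies.
Among Johansson and Ferreira, by date of promotion to current rank (later first): Johansson (10 Jun 2009) before Ferreira (12 Jan 2003).
Full order: Vance, Johansson, Ferreira, Halvorsen, Kowalski, Espinoza, Moreau.

Vance, Johansson, Ferreira, Halvorsen, Kowalski, Espinoza, Moreau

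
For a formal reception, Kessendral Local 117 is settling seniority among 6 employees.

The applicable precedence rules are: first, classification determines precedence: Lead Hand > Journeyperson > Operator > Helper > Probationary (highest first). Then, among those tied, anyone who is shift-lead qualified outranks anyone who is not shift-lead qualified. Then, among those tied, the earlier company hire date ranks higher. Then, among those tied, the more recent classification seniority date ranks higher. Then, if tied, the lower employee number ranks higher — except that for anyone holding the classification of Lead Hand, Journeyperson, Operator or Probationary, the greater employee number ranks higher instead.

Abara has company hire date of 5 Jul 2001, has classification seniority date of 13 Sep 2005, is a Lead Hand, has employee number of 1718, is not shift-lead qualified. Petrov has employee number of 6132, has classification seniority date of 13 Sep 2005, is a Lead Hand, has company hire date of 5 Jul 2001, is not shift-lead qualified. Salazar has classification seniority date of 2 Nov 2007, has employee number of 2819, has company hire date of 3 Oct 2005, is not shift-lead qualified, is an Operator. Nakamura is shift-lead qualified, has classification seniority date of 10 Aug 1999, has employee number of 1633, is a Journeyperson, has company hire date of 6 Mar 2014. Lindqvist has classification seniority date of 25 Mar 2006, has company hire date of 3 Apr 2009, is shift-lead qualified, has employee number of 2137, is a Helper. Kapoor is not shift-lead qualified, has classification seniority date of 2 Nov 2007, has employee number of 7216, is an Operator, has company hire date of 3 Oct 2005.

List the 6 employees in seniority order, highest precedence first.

Petrov, Abara, Nakamura, Kapoor, Salazar, Lindqvist

By classification: Petrov and Abara (Lead Hand); then Nakamura (Journeyperson); then Kapoor and Salazar (Operator); then Lindqvist (Helper).
Petrov and Abara are each not shift-lead qualified, so the next rule applies.
Petrov and Abara both have company hire date 5 Jul 2001, so the next rule applies.
Petrov and Abara both have classification seniority date 13 Sep 2005, so the next rule applies.
Among Petrov and Abara, by employee number (higher first) (reversed rule for this group): Petrov (6132) before Abara (1718).
Kapoor and Salazar are each not shift-lead qualified, so the next rule applies.
Kapoor and Salazar both have company hire date 3 Oct 2005, so the next rule applies.
Kapoor and Salazar both have classification seniority date 2 Nov 2007, so the next rule applies.
Among Kapoor and Salazar, by employee number (higher first) (reversed rule for this group): Kapoor (7216) before Salazar (2819).
Full order: Petrov, Abara, Nakamura, Kapoor, Salazar, Lindqvist.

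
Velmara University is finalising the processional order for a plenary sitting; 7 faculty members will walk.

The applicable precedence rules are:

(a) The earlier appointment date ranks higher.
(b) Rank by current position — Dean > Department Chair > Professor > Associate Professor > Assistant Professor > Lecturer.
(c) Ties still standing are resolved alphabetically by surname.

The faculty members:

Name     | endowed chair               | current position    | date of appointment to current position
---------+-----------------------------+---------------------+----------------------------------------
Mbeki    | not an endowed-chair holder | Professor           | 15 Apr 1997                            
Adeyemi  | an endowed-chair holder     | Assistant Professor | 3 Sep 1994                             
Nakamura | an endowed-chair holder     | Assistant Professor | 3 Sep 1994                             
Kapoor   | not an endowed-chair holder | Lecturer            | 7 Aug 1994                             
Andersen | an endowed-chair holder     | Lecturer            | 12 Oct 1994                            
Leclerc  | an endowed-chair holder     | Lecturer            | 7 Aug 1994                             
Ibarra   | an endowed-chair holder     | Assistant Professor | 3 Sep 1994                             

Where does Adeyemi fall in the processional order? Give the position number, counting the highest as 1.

3

By date of appointment to current position (earlier first): Kapoor and Leclerc (both 7 Aug 1994); then Adeyemi, Ibarra and Nakamura (each 3 Sep 1994); then Andersen (12 Oct 1994); then Mbeki (15 Apr 1997).
Kapoor and Leclerc are each Lecturer, so the next rule applies.
Among Kapoor and Leclerc, alphabetically by surname: Kapoor before Leclerc.
Adeyemi, Ibarra and Nakamura are each Assistant Professor, so the next rule applies.
Among Adeyemi, Ibarra and Nakamura, alphabetically by surname: Adeyemi before Ibarra before Nakamura.
Order: Kapoor, Leclerc, Adeyemi, Ibarra, Nakamura, Andersen, Mbeki. So position 3.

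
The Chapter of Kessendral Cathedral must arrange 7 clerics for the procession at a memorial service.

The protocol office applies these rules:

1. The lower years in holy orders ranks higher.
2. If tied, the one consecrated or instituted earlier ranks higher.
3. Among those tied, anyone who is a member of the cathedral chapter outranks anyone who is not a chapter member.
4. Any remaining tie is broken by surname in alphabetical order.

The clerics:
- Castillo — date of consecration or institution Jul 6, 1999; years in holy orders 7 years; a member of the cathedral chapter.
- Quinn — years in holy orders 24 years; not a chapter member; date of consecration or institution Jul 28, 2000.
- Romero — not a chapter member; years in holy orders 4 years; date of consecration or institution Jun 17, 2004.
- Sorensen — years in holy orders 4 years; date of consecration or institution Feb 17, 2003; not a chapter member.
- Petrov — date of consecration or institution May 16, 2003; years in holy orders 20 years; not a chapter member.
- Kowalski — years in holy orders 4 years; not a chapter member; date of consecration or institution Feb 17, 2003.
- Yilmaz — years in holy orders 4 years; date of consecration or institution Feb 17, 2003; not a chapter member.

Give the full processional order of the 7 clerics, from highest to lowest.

By years in holy orders (lower first): Kowalski, Sorensen, Yilmaz and Romero (each 4 years); then Castillo (7 years); then Petrov (20 years); then Quinn (24 years).
Among Kowalski, Sorensen, Yilmaz and Romero, by date of consecration or institution (earlier first): Kowalski, Sorensen and Yilmaz (Feb 17, 2003) before Romero (Jun 17, 2004).
Kowalski, Sorensen and Yilmaz are each not a chapter member, so the next rule applies.
Among Kowalski, Sorensen and Yilmaz, alphabetically by surname: Kowalski before Sorensen before Yilmaz.
Full order: Kowalski, Sorensen, Yilmaz, Romero, Castillo, Petrov, Quinn.

Kowalski, Sorensen, Yilmaz, Romero, Castillo, Petrov, Quinn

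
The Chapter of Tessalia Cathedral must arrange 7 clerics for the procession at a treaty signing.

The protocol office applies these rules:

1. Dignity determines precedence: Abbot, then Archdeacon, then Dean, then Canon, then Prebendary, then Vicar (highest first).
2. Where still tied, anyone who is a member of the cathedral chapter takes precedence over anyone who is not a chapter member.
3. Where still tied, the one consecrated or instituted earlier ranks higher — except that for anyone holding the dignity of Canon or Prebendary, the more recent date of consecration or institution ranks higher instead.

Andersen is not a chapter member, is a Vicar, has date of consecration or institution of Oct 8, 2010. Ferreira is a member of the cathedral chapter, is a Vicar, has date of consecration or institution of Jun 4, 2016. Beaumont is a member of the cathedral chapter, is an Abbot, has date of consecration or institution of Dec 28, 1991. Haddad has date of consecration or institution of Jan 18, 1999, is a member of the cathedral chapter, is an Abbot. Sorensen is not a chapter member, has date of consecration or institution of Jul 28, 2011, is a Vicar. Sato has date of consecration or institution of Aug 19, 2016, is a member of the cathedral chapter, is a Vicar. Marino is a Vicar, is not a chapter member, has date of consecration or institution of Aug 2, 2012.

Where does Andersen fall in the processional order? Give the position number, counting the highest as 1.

By dignity: Beaumont and Haddad (Abbot); then Ferreira, Sato, Andersen, Sorensen and Marino (Vicar).
Beaumont and Haddad are each a member of the cathedral chapter, so the next rule applies.
Among Beaumont and Haddad, by date of consecration or institution (earlier first): Beaumont (Dec 28, 1991) before Haddad (Jan 18, 1999).
Among Ferreira, Sato, Andersen, Sorensen and Marino, a member of the cathedral chapter before not a chapter member: Ferreira and Sato (a member of the cathedral chapter) before Andersen, Sorensen and Marino (not a chapter member).
Among Ferreira and Sato, by date of consecration or institution (earlier first): Ferreira (Jun 4, 2016) before Sato (Aug 19, 2016).
Among Andersen, Sorensen and Marino, by date of consecration or institution (earlier first): Andersen (Oct 8, 2010) before Sorensen (Jul 28, 2011) before Marino (Aug 2, 2012).
Order: Beaumont, Haddad, Ferreira, Sato, Andersen, Sorensen, Marino. So position 5.

5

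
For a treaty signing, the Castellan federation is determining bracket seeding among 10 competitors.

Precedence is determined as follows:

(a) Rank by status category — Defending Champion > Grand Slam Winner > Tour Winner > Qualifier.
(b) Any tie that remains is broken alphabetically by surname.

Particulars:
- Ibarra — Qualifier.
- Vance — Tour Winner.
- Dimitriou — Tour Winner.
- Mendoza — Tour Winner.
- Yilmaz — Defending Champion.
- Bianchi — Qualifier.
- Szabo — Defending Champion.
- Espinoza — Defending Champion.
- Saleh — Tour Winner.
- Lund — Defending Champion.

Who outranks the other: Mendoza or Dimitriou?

Dimitriou

By status category: Espinoza, Lund, Szabo and Yilmaz (Defending Champion); then Dimitriou, Mendoza, Saleh and Vance (Tour Winner); then Bianchi and Ibarra (Qualifier).
Among Espinoza, Lund, Szabo and Yilmaz, alphabetically by surname: Espinoza before Lund before Szabo before Yilmaz.
Among Dimitriou, Mendoza, Saleh and Vance, alphabetically by surname: Dimitriou before Mendoza before Saleh before Vance.
Among Bianchi and Ibarra, alphabetically by surname: Bianchi before Ibarra.
So Dimitriou takes precedence.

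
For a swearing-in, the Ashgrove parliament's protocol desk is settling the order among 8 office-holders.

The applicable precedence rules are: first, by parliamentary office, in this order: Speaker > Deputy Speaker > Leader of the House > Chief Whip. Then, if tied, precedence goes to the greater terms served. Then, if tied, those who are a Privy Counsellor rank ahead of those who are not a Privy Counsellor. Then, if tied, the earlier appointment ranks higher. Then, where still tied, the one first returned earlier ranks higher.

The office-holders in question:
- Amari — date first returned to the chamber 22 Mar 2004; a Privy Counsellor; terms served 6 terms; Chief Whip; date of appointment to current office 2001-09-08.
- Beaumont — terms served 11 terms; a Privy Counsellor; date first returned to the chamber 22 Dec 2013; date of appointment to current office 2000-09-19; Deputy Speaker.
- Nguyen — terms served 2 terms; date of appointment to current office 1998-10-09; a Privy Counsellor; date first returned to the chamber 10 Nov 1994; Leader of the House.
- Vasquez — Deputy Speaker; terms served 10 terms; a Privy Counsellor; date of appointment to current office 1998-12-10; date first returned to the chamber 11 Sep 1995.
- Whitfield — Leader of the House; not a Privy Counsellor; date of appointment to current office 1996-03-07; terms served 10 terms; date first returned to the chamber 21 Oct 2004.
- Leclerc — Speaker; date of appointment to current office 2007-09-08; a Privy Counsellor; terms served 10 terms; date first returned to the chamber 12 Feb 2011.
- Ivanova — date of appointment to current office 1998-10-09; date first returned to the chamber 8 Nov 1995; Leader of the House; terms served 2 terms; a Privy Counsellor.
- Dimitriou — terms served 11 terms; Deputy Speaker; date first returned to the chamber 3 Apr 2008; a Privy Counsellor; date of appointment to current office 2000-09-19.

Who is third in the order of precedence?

By parliamentary office: Leclerc (Speaker); then Dimitriou, Beaumont and Vasquez (Deputy Speaker); then Whitfield, Nguyen and Ivanova (Leader of the House); then Amari (Chief Whip).
Among Dimitriou, Beaumont and Vasquez, by terms served (higher first): Dimitriou and Beaumont (11 terms) before Vasquez (10 terms).
Dimitriou and Beaumont are each a Privy Counsellor, so the next rule applies.
Dimitriou and Beaumont both have date of appointment to current office 2000-09-19, so the next rule applies.
Among Dimitriou and Beaumont, by date first returned to the chamber (earlier first): Dimitriou (3 Apr 2008) before Beaumont (22 Dec 2013).
Among Whitfield, Nguyen and Ivanova, by terms served (higher first): Whitfield (10 terms) before Nguyen and Ivanova (2 terms).
Nguyen and Ivanova are each a Privy Counsellor, so the next rule applies.
Nguyen and Ivanova both have date of appointment to current office 1998-10-09, so the next rule applies.
Among Nguyen and Ivanova, by date first returned to the chamber (earlier first): Nguyen (10 Nov 1994) before Ivanova (8 Nov 1995).
Order: Leclerc, Dimitriou, Beaumont, Vasquez, Whitfield, Nguyen, Ivanova, Amari.

Beaumont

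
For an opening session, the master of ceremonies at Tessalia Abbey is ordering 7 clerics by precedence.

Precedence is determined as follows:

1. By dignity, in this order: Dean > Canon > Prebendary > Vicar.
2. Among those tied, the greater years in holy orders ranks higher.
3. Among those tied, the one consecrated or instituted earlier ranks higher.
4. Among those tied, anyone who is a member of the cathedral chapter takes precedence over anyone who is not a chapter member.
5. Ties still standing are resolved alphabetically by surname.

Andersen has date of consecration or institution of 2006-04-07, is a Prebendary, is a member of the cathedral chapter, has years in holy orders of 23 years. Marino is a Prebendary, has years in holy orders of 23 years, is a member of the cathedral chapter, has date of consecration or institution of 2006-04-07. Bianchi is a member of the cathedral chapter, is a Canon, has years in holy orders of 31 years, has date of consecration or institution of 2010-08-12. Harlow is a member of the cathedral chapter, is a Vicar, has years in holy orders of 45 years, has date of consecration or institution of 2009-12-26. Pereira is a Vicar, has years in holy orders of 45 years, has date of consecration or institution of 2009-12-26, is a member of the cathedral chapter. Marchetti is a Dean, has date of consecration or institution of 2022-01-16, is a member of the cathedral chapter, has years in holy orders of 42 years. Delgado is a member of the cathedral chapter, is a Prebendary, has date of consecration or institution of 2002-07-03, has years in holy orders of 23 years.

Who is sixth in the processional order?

Harlow

By dignity: Marchetti (Dean); then Bianchi (Canon); then Delgado, Andersen and Marino (Prebendary); then Harlow and Pereira (Vicar).
Delgado, Andersen and Marino all have years in holy orders 23 years, so the next rule applies.
Among Delgado, Andersen and Marino, by date of consecration or institution (earlier first): Delgado (2002-07-03) before Andersen and Marino (2006-04-07).
Andersen and Marino are each a member of the cathedral chapter, so the next rule applies.
Among Andersen and Marino, alphabetically by surname: Andersen before Marino.
Harlow and Pereira both have years in holy orders 45 years, so the next rule applies.
Harlow and Pereira both have date of consecration or institution 2009-12-26, so the next rule applies.
Harlow and Pereira are each a member of the cathedral chapter, so the next rule applies.
Among Harlow and Pereira, alphabetically by surname: Harlow before Pereira.
Order: Marchetti, Bianchi, Delgado, Andersen, Marino, Harlow, Pereira.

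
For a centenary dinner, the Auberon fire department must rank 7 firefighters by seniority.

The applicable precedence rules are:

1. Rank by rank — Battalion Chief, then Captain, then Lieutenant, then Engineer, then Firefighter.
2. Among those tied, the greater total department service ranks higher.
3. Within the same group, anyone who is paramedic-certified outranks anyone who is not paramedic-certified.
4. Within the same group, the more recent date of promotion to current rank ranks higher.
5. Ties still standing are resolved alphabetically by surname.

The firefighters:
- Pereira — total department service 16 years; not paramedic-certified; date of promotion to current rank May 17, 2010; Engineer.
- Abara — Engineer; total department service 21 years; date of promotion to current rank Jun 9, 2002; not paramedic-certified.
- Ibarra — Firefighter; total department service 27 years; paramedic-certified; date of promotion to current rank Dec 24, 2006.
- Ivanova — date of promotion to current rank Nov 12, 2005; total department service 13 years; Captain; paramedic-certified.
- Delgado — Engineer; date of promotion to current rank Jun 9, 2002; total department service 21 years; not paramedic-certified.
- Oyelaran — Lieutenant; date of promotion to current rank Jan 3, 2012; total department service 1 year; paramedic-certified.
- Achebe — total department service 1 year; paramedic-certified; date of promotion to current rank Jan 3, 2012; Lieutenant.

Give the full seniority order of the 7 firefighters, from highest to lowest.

Ivanova, Achebe, Oyelaran, Abara, Delgado, Pereira, Ibarra

By rank: Ivanova (Captain); then Achebe and Oyelaran (Lieutenant); then Abara, Delgado and Pereira (Engineer); then Ibarra (Firefighter).
Achebe and Oyelaran both have total department service 1 year, so the next rule applies.
Achebe and Oyelaran are each paramedic-certified, so the next rule applies.
Achebe and Oyelaran both have date of promotion to current rank Jan 3, 2012, so the next rule applies.
Among Achebe and Oyelaran, alphabetically by surname: Achebe before Oyelaran.
Among Abara, Delgado and Pereira, by total department service (higher first): Abara and Delgado (21 years) before Pereira (16 years).
Abara and Delgado are each not paramedic-certified, so the next rule applies.
Abara and Delgado both have date of promotion to current rank Jun 9, 2002, so the next rule applies.
Among Abara and Delgado, alphabetically by surname: Abara before Delgado.
Full order: Ivanova, Achebe, Oyelaran, Abara, Delgado, Pereira, Ibarra.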